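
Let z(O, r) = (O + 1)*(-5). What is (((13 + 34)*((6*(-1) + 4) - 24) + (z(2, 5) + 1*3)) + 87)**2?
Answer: 1315609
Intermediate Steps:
z(O, r) = -5 - 5*O (z(O, r) = (1 + O)*(-5) = -5 - 5*O)
(((13 + 34)*((6*(-1) + 4) - 24) + (z(2, 5) + 1*3)) + 87)**2 = (((13 + 34)*((6*(-1) + 4) - 24) + ((-5 - 5*2) + 1*3)) + 87)**2 = ((47*((-6 + 4) - 24) + ((-5 - 10) + 3)) + 87)**2 = ((47*(-2 - 24) + (-15 + 3)) + 87)**2 = ((47*(-26) - 12) + 87)**2 = ((-1222 - 12) + 87)**2 = (-1234 + 87)**2 = (-1147)**2 = 1315609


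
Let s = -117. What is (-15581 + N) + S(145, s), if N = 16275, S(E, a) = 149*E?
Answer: 22299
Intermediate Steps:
(-15581 + N) + S(145, s) = (-15581 + 16275) + 149*145 = 694 + 21605 = 22299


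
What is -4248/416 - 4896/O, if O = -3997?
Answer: -1867815/207844 ≈ -8.9866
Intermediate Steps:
-4248/416 - 4896/O = -4248/416 - 4896/(-3997) = -4248*1/416 - 4896*(-1/3997) = -531/52 + 4896/3997 = -1867815/207844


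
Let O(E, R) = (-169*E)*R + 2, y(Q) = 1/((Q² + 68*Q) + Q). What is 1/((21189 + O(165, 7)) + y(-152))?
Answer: -12616/2195234463 ≈ -5.7470e-6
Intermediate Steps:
y(Q) = 1/(Q² + 69*Q)
O(E, R) = 2 - 169*E*R (O(E, R) = -169*E*R + 2 = 2 - 169*E*R)
1/((21189 + O(165, 7)) + y(-152)) = 1/((21189 + (2 - 169*165*7)) + 1/((-152)*(69 - 152))) = 1/((21189 + (2 - 195195)) - 1/152/(-83)) = 1/((21189 - 195193) - 1/152*(-1/83)) = 1/(-174004 + 1/12616) = 1/(-2195234463/12616) = -12616/2195234463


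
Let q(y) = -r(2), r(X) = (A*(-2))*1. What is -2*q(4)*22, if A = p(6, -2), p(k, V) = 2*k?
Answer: -1056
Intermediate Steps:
A = 12 (A = 2*6 = 12)
r(X) = -24 (r(X) = (12*(-2))*1 = -24*1 = -24)
q(y) = 24 (q(y) = -1*(-24) = 24)
-2*q(4)*22 = -2*24*22 = -48*22 = -1056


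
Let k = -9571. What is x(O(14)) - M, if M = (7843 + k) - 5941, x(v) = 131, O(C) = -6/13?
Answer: 7800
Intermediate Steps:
O(C) = -6/13 (O(C) = -6*1/13 = -6/13)
M = -7669 (M = (7843 - 9571) - 5941 = -1728 - 5941 = -7669)
x(O(14)) - M = 131 - 1*(-7669) = 131 + 7669 = 7800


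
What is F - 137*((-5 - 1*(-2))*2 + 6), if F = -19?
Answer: -19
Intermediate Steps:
F - 137*((-5 - 1*(-2))*2 + 6) = -19 - 137*((-5 - 1*(-2))*2 + 6) = -19 - 137*((-5 + 2)*2 + 6) = -19 - 137*(-3*2 + 6) = -19 - 137*(-6 + 6) = -19 - 137*0 = -19 + 0 = -19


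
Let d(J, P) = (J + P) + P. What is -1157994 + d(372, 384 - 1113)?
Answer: -1159080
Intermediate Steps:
d(J, P) = J + 2*P
-1157994 + d(372, 384 - 1113) = -1157994 + (372 + 2*(384 - 1113)) = -1157994 + (372 + 2*(-729)) = -1157994 + (372 - 1458) = -1157994 - 1086 = -1159080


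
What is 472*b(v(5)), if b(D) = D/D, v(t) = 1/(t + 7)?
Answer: 472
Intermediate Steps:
v(t) = 1/(7 + t)
b(D) = 1
472*b(v(5)) = 472*1 = 472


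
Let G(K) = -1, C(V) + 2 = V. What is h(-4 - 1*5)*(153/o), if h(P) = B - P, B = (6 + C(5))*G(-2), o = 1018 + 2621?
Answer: 0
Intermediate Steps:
C(V) = -2 + V
o = 3639
B = -9 (B = (6 + (-2 + 5))*(-1) = (6 + 3)*(-1) = 9*(-1) = -9)
h(P) = -9 - P
h(-4 - 1*5)*(153/o) = (-9 - (-4 - 1*5))*(153/3639) = (-9 - (-4 - 5))*(153*(1/3639)) = (-9 - 1*(-9))*(51/1213) = (-9 + 9)*(51/1213) = 0*(51/1213) = 0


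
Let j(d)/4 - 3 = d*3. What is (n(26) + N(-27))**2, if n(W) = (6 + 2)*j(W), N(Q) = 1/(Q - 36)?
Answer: 26665257025/3969 ≈ 6.7184e+6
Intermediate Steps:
N(Q) = 1/(-36 + Q)
j(d) = 12 + 12*d (j(d) = 12 + 4*(d*3) = 12 + 4*(3*d) = 12 + 12*d)
n(W) = 96 + 96*W (n(W) = (6 + 2)*(12 + 12*W) = 8*(12 + 12*W) = 96 + 96*W)
(n(26) + N(-27))**2 = ((96 + 96*26) + 1/(-36 - 27))**2 = ((96 + 2496) + 1/(-63))**2 = (2592 - 1/63)**2 = (163295/63)**2 = 26665257025/3969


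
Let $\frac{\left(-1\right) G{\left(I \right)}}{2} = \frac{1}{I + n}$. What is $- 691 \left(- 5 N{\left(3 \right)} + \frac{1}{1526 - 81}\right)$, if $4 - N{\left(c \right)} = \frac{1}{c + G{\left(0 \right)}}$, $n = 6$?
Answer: $\frac{144776247}{11560} \approx 12524.0$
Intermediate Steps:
$G{\left(I \right)} = - \frac{2}{6 + I}$ ($G{\left(I \right)} = - \frac{2}{I + 6} = - \frac{2}{6 + I}$)
$N{\left(c \right)} = 4 - \frac{1}{- \frac{1}{3} + c}$ ($N{\left(c \right)} = 4 - \frac{1}{c - \frac{2}{6 + 0}} = 4 - \frac{1}{c - \frac{2}{6}} = 4 - \frac{1}{c - \frac{1}{3}} = 4 - \frac{1}{- \frac{1}{3} + c}$)
$- 691 \left(- 5 N{\left(3 \right)} + \frac{1}{1526 - 81}\right) = - 691 \left(- 5 \frac{-7 + 12 \cdot 3}{-1 + 3 \cdot 3} + \frac{1}{1526 - 81}\right) = - 691 \left(- 5 \frac{-7 + 36}{-1 + 9} + \frac{1}{1445}\right) = - 691 \left(- 5 \cdot \frac{1}{8} \cdot 29 + \frac{1}{1445}\right) = - 691 \left(\left(-5\right) \frac{29}{8} + \frac{1}{1445}\right) = - 691 \left(- \frac{145}{8} + \frac{1}{1445}\right) = \left(-691\right) \left(- \frac{209517}{11560}\right) = \frac{144776247}{11560}$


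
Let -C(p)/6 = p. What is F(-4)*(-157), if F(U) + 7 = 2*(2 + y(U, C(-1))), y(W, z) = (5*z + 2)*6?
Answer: -59817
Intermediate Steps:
C(p) = -6*p
y(W, z) = 12 + 30*z (y(W, z) = (2 + 5*z)*6 = 12 + 30*z)
F(U) = 381 (F(U) = -7 + 2*(2 + (12 + 30*(-6*(-1)))) = -7 + 2*(2 + (12 + 30*6)) = -7 + 2*(2 + (12 + 180)) = -7 + 2*(2 + 192) = -7 + 2*194 = -7 + 388 = 381)
F(-4)*(-157) = 381*(-157) = -59817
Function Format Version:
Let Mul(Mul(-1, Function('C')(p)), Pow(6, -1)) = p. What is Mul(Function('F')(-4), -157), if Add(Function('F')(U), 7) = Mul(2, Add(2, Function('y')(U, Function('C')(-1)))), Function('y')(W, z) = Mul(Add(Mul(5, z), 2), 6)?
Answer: -59817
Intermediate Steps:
Function('C')(p) = Mul(-6, p)
Function('y')(W, z) = Add(12, Mul(30, z)) (Function('y')(W, z) = Mul(Add(2, Mul(5, z)), 6) = Add(12, Mul(30, z)))
Function('F')(U) = 381 (Function('F')(U) = Add(-7, Mul(2, Add(2, Add(12, Mul(30, Mul(-6, -1)))))) = Add(-7, Mul(2, Add(2, Add(12, Mul(30, 6))))) = Add(-7, Mul(2, Add(2, Add(12, 180)))) = Add(-7, Mul(2, Add(2, 192))) = Add(-7, Mul(2, 194)) = Add(-7, 388) = 381)
Mul(Function('F')(-4), -157) = Mul(381, -157) = -59817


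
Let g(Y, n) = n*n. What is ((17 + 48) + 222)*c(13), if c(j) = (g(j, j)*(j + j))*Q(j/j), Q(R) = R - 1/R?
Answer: 0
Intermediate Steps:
g(Y, n) = n²
c(j) = 0 (c(j) = (j²*(j + j))*(j/j - 1/(j/j)) = (j²*(2*j))*(1 - 1/1) = (2*j³)*(1 - 1*1) = (2*j³)*(1 - 1) = (2*j³)*0 = 0)
((17 + 48) + 222)*c(13) = ((17 + 48) + 222)*0 = (65 + 222)*0 = 287*0 = 0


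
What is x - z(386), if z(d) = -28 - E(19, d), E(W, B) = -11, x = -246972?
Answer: -246955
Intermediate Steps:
z(d) = -17 (z(d) = -28 - 1*(-11) = -28 + 11 = -17)
x - z(386) = -246972 - 1*(-17) = -246972 + 17 = -246955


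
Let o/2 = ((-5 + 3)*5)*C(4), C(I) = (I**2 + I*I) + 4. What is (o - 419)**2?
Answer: 1297321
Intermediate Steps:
C(I) = 4 + 2*I**2 (C(I) = (I**2 + I**2) + 4 = 2*I**2 + 4 = 4 + 2*I**2)
o = -720 (o = 2*(((-5 + 3)*5)*(4 + 2*4**2)) = 2*((-2*5)*(4 + 2*16)) = 2*(-10*(4 + 32)) = 2*(-10*36) = 2*(-360) = -720)
(o - 419)**2 = (-720 - 419)**2 = (-1139)**2 = 1297321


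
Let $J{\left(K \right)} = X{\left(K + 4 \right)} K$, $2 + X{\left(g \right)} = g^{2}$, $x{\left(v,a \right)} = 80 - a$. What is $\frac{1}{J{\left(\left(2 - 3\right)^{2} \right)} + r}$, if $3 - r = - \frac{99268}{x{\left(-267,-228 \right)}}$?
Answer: $\frac{77}{26819} \approx 0.0028711$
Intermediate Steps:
$X{\left(g \right)} = -2 + g^{2}$
$r = \frac{25048}{77}$ ($r = 3 - - \frac{99268}{80 - -228} = 3 - - \frac{99268}{80 + 228} = 3 - - \frac{99268}{308} = 3 - \left(-99268\right) \frac{1}{308} = 3 - - \frac{24817}{77} = 3 + \frac{24817}{77} = \frac{25048}{77} \approx 325.3$)
$J{\left(K \right)} = K \left(-2 + \left(4 + K\right)^{2}\right)$ ($J{\left(K \right)} = \left(-2 + \left(K + 4\right)^{2}\right) K = \left(-2 + \left(4 + K\right)^{2}\right) K = K \left(-2 + \left(4 + K\right)^{2}\right)$)
$\frac{1}{J{\left(\left(2 - 3\right)^{2} \right)} + r} = \frac{1}{\left(2 - 3\right)^{2} \left(-2 + \left(4 + \left(2 - 3\right)^{2}\right)^{2}\right) + \frac{25048}{77}} = \frac{1}{\left(-1\right)^{2} \left(-2 + \left(4 + \left(-1\right)^{2}\right)^{2}\right) + \frac{25048}{77}} = \frac{1}{1 \left(-2 + \left(4 + 1\right)^{2}\right) + \frac{25048}{77}} = \frac{1}{1 \left(-2 + 5^{2}\right) + \frac{25048}{77}} = \frac{1}{1 \left(-2 + 25\right) + \frac{25048}{77}} = \frac{1}{1 \cdot 23 + \frac{25048}{77}} = \frac{1}{23 + \frac{25048}{77}} = \frac{1}{\frac{26819}{77}} = \frac{77}{26819}$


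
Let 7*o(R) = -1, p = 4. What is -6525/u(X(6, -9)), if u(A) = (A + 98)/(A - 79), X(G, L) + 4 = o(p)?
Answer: 421950/73 ≈ 5780.1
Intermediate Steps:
o(R) = -⅐ (o(R) = (⅐)*(-1) = -⅐)
X(G, L) = -29/7 (X(G, L) = -4 - ⅐ = -29/7)
u(A) = (98 + A)/(-79 + A)
-6525/u(X(6, -9)) = -6525*(-79 - 29/7)/(98 - 29/7) = -6525/((657/7)/(-582/7)) = -6525/((-7/582*657/7)) = -6525/(-219/194) = -6525*(-194/219) = 421950/73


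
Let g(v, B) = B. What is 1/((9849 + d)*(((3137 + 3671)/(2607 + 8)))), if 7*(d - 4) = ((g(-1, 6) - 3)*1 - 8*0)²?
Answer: 3661/93923168 ≈ 3.8979e-5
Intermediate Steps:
d = 37/7 (d = 4 + ((6 - 3)*1 - 8*0)²/7 = 4 + (3*1 + 0)²/7 = 4 + (3 + 0)²/7 = 4 + (⅐)*3² = 4 + (⅐)*9 = 4 + 9/7 = 37/7 ≈ 5.2857)
1/((9849 + d)*(((3137 + 3671)/(2607 + 8)))) = 1/((9849 + 37/7)*(((3137 + 3671)/(2607 + 8)))) = 1/((68980/7)*((6808/2615))) = 7/(68980*((6808*(1/2615)))) = 7/(68980*(6808/2615)) = (7/68980)*(2615/6808) = 3661/93923168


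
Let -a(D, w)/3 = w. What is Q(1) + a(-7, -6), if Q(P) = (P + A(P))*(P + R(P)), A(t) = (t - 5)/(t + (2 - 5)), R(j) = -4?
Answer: 9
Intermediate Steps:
a(D, w) = -3*w
A(t) = (-5 + t)/(-3 + t) (A(t) = (-5 + t)/(t - 3) = (-5 + t)/(-3 + t))
Q(P) = (-4 + P)*(P + (-5 + P)/(-3 + P)) (Q(P) = (P + (-5 + P)/(-3 + P))*(P - 4) = (P + (-5 + P)/(-3 + P))*(-4 + P) = (-4 + P)*(P + (-5 + P)/(-3 + P)))
Q(1) + a(-7, -6) = (20 + 1³ - 6*1² + 3*1)/(-3 + 1) - 3*(-6) = (20 + 1 - 6*1 + 3)/(-2) + 18 = -(20 + 1 - 6 + 3)/2 + 18 = -½*18 + 18 = -9 + 18 = 9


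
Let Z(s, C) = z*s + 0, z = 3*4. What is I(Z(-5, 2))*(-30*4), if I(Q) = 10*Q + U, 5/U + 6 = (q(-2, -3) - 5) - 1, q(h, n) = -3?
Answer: 72040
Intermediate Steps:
z = 12
U = -1/3 (U = 5/(-6 + ((-3 - 5) - 1)) = 5/(-6 + (-8 - 1)) = 5/(-6 - 9) = 5/(-15) = 5*(-1/15) = -1/3 ≈ -0.33333)
Z(s, C) = 12*s (Z(s, C) = 12*s + 0 = 12*s)
I(Q) = -1/3 + 10*Q (I(Q) = 10*Q - 1/3 = -1/3 + 10*Q)
I(Z(-5, 2))*(-30*4) = (-1/3 + 10*(12*(-5)))*(-30*4) = (-1/3 + 10*(-60))*(-120) = (-1/3 - 600)*(-120) = -1801/3*(-120) = 72040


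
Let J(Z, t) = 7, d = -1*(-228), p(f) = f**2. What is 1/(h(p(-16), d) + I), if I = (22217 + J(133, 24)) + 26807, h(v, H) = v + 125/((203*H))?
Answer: 46284/2281199633 ≈ 2.0289e-5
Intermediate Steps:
d = 228
h(v, H) = v + 125/(203*H) (h(v, H) = v + 125*(1/(203*H)) = v + 125/(203*H))
I = 49031 (I = (22217 + 7) + 26807 = 22224 + 26807 = 49031)
1/(h(p(-16), d) + I) = 1/(((-16)**2 + (125/203)/228) + 49031) = 1/((256 + (125/203)*(1/228)) + 49031) = 1/((256 + 125/46284) + 49031) = 1/(11848829/46284 + 49031) = 1/(2281199633/46284) = 46284/2281199633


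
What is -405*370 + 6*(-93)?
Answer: -150408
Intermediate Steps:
-405*370 + 6*(-93) = -149850 - 558 = -150408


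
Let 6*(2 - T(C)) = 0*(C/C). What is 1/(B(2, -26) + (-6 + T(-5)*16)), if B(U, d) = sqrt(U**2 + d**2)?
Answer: -13/2 + sqrt(170)/2 ≈ 0.019202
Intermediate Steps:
T(C) = 2 (T(C) = 2 - 0*C/C = 2 - 0 = 2 - 1/6*0 = 2 + 0 = 2)
1/(B(2, -26) + (-6 + T(-5)*16)) = 1/(sqrt(2**2 + (-26)**2) + (-6 + 2*16)) = 1/(sqrt(4 + 676) + (-6 + 32)) = 1/(sqrt(680) + 26) = 1/(2*sqrt(170) + 26) = 1/(26 + 2*sqrt(170))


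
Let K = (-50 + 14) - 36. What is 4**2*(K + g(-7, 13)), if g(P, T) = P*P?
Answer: -368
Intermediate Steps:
g(P, T) = P**2
K = -72 (K = -36 - 36 = -72)
4**2*(K + g(-7, 13)) = 4**2*(-72 + (-7)**2) = 16*(-72 + 49) = 16*(-23) = -368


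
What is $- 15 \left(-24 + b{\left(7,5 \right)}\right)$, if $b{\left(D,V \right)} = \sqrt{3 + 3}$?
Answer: $360 - 15 \sqrt{6} \approx 323.26$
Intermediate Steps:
$b{\left(D,V \right)} = \sqrt{6}$
$- 15 \left(-24 + b{\left(7,5 \right)}\right) = - 15 \left(-24 + \sqrt{6}\right) = 360 - 15 \sqrt{6}$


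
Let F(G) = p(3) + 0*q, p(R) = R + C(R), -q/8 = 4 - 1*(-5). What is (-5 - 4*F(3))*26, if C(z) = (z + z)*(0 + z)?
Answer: -2314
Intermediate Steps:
q = -72 (q = -8*(4 - 1*(-5)) = -8*(4 + 5) = -8*9 = -72)
C(z) = 2*z**2 (C(z) = (2*z)*z = 2*z**2)
p(R) = R + 2*R**2
F(G) = 21 (F(G) = 3*(1 + 2*3) + 0*(-72) = 3*(1 + 6) + 0 = 3*7 + 0 = 21 + 0 = 21)
(-5 - 4*F(3))*26 = (-5 - 4*21)*26 = (-5 - 84)*26 = -89*26 = -2314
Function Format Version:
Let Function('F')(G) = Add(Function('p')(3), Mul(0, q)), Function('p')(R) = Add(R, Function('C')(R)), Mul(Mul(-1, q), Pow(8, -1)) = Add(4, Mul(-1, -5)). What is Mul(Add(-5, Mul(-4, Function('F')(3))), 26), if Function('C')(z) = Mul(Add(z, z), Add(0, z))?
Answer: -2314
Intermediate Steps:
q = -72 (q = Mul(-8, Add(4, Mul(-1, -5))) = Mul(-8, Add(4, 5)) = Mul(-8, 9) = -72)
Function('C')(z) = Mul(2, Pow(z, 2)) (Function('C')(z) = Mul(Mul(2, z), z) = Mul(2, Pow(z, 2)))
Function('p')(R) = Add(R, Mul(2, Pow(R, 2)))
Function('F')(G) = 21 (Function('F')(G) = Add(Mul(3, Add(1, Mul(2, 3))), Mul(0, -72)) = Add(Mul(3, Add(1, 6)), 0) = Add(Mul(3, 7), 0) = Add(21, 0) = 21)
Mul(Add(-5, Mul(-4, Function('F')(3))), 26) = Mul(Add(-5, Mul(-4, 21)), 26) = Mul(Add(-5, -84), 26) = Mul(-89, 26) = -2314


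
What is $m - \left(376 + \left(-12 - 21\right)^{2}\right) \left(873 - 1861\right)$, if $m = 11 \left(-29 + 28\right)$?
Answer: $1447409$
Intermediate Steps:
$m = -11$ ($m = 11 \left(-1\right) = -11$)
$m - \left(376 + \left(-12 - 21\right)^{2}\right) \left(873 - 1861\right) = -11 - \left(376 + \left(-12 - 21\right)^{2}\right) \left(873 - 1861\right) = -11 - \left(376 + \left(-33\right)^{2}\right) \left(-988\right) = -11 - \left(376 + 1089\right) \left(-988\right) = -11 - 1465 \left(-988\right) = -11 - -1447420 = -11 + 1447420 = 1447409$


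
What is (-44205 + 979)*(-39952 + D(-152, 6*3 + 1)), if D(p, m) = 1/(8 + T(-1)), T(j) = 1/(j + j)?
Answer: 25904390828/15 ≈ 1.7270e+9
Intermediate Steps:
T(j) = 1/(2*j)
D(p, m) = 2/15 (D(p, m) = 1/(8 + (½)/(-1)) = 1/(8 + (½)*(-1)) = 1/(8 - ½) = 1/(15/2) = 2/15)
(-44205 + 979)*(-39952 + D(-152, 6*3 + 1)) = (-44205 + 979)*(-39952 + 2/15) = -43226*(-599278/15) = 25904390828/15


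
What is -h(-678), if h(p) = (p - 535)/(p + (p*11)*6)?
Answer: -1213/45426 ≈ -0.026703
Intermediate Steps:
h(p) = (-535 + p)/(67*p) (h(p) = (-535 + p)/(p + (11*p)*6) = (-535 + p)/(p + 66*p) = (-535 + p)/((67*p)) = (-535 + p)*(1/(67*p)) = (-535 + p)/(67*p))
-h(-678) = -(-535 - 678)/(67*(-678)) = -(-1)*(-1213)/(67*678) = -1*1213/45426 = -1213/45426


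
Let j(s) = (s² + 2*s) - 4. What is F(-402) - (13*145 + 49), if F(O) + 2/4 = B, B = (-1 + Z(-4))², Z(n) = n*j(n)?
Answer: -3291/2 ≈ -1645.5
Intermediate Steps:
j(s) = -4 + s² + 2*s
Z(n) = n*(-4 + n² + 2*n)
B = 289 (B = (-1 - 4*(-4 + (-4)² + 2*(-4)))² = (-1 - 4*(-4 + 16 - 8))² = (-1 - 4*4)² = (-1 - 16)² = (-17)² = 289)
F(O) = 577/2 (F(O) = -½ + 289 = 577/2)
F(-402) - (13*145 + 49) = 577/2 - (13*145 + 49) = 577/2 - (1885 + 49) = 577/2 - 1*1934 = 577/2 - 1934 = -3291/2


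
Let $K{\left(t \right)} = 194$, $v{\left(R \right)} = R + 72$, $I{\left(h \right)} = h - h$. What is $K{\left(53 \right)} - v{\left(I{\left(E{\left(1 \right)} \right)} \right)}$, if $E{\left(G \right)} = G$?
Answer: $122$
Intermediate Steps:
$I{\left(h \right)} = 0$
$v{\left(R \right)} = 72 + R$
$K{\left(53 \right)} - v{\left(I{\left(E{\left(1 \right)} \right)} \right)} = 194 - \left(72 + 0\right) = 194 - 72 = 122$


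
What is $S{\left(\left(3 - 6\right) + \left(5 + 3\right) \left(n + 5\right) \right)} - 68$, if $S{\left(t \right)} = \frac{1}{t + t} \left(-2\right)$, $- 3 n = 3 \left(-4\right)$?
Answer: $- \frac{4693}{69} \approx -68.015$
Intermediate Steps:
$n = 4$ ($n = - \frac{3 \left(-4\right)}{3} = \left(- \frac{1}{3}\right) \left(-12\right) = 4$)
$S{\left(t \right)} = - \frac{1}{t}$ ($S{\left(t \right)} = \frac{1}{2 t} \left(-2\right) = - \frac{1}{t}$)
$S{\left(\left(3 - 6\right) + \left(5 + 3\right) \left(n + 5\right) \right)} - 68 = - \frac{1}{\left(3 - 6\right) + \left(5 + 3\right) \left(4 + 5\right)} - 68 = - \frac{1}{-3 + 8 \cdot 9} - 68 = - \frac{1}{-3 + 72} - 68 = - \frac{1}{69} - 68 = - \frac{4693}{69}$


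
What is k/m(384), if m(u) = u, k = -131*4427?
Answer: -579937/384 ≈ -1510.3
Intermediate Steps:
k = -579937
k/m(384) = -579937/384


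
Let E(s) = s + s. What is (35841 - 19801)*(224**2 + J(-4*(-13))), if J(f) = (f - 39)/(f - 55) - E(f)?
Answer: 2409256120/3 ≈ 8.0309e+8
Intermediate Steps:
E(s) = 2*s
J(f) = -2*f + (-39 + f)/(-55 + f) (J(f) = (f - 39)/(f - 55) - 2*f = (-39 + f)/(-55 + f) - 2*f = -2*f + (-39 + f)/(-55 + f))
(35841 - 19801)*(224**2 + J(-4*(-13))) = (35841 - 19801)*(224**2 + (-39 - 2*(-4*(-13))**2 + 111*(-4*(-13)))/(-55 - 4*(-13))) = 16040*(50176 + (-39 - 2*52**2 + 111*52)/(-55 + 52)) = 16040*(50176 + (-39 - 2*2704 + 5772)/(-3)) = 16040*(50176 - (-39 - 5408 + 5772)/3) = 16040*(50176 - 1/3*325) = 16040*(50176 - 325/3) = 16040*(150203/3) = 2409256120/3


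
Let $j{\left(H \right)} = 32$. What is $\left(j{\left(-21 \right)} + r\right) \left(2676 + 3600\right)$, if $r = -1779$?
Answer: $-10964172$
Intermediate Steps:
$\left(j{\left(-21 \right)} + r\right) \left(2676 + 3600\right) = \left(32 - 1779\right) \left(2676 + 3600\right) = \left(-1747\right) 6276 = -10964172$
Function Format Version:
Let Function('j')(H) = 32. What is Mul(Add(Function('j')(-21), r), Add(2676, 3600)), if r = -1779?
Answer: -10964172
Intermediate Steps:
Mul(Add(Function('j')(-21), r), Add(2676, 3600)) = Mul(Add(32, -1779), Add(2676, 3600)) = Mul(-1747, 6276) = -10964172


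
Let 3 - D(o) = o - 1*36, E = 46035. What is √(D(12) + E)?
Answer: 3*√5118 ≈ 214.62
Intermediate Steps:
D(o) = 39 - o (D(o) = 3 - (o - 1*36) = 3 - (o - 36) = 3 - (-36 + o) = 3 + (36 - o) = 39 - o)
√(D(12) + E) = √((39 - 1*12) + 46035) = √((39 - 12) + 46035) = √(27 + 46035) = √46062 = 3*√5118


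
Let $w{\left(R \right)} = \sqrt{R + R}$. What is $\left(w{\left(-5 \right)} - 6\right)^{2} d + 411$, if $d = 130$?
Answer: $3791 - 1560 i \sqrt{10} \approx 3791.0 - 4933.2 i$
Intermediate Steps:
$w{\left(R \right)} = \sqrt{2} \sqrt{R}$ ($w{\left(R \right)} = \sqrt{2 R} = \sqrt{2} \sqrt{R}$)
$\left(w{\left(-5 \right)} - 6\right)^{2} d + 411 = \left(\sqrt{2} \sqrt{-5} - 6\right)^{2} \cdot 130 + 411 = \left(\sqrt{2} i \sqrt{5} - 6\right)^{2} \cdot 130 + 411 = \left(i \sqrt{10} - 6\right)^{2} \cdot 130 + 411 = \left(-6 + i \sqrt{10}\right)^{2} \cdot 130 + 411 = 130 \left(-6 + i \sqrt{10}\right)^{2} + 411 = 411 + 130 \left(-6 + i \sqrt{10}\right)^{2}$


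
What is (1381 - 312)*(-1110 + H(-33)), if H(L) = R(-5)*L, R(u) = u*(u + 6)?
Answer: -1010205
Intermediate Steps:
R(u) = u*(6 + u)
H(L) = -5*L (H(L) = (-5*(6 - 5))*L = (-5*1)*L = -5*L)
(1381 - 312)*(-1110 + H(-33)) = (1381 - 312)*(-1110 - 5*(-33)) = 1069*(-1110 + 165) = 1069*(-945) = -1010205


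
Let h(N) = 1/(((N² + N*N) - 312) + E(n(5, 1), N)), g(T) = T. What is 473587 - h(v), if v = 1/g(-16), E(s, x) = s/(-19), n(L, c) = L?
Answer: 359644338167/759405 ≈ 4.7359e+5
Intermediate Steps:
E(s, x) = -s/19 (E(s, x) = s*(-1/19) = -s/19)
v = -1/16 (v = 1/(-16) = -1/16 ≈ -0.062500)
h(N) = 1/(-5933/19 + 2*N²) (h(N) = 1/(((N² + N*N) - 312) - 1/19*5) = 1/(((N² + N²) - 312) - 5/19) = 1/((2*N² - 312) - 5/19) = 1/((-312 + 2*N²) - 5/19) = 1/(-5933/19 + 2*N²))
473587 - h(v) = 473587 - 19/(-5933 + 38*(-1/16)²) = 473587 - 19/(-5933 + 38*(1/256)) = 473587 - 19/(-5933 + 19/128) = 473587 - 19/(-759405/128) = 473587 - 19*(-128)/759405 = 473587 - 1*(-2432/759405) = 473587 + 2432/759405 = 359644338167/759405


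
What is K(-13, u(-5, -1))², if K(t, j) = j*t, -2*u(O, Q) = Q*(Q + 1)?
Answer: 0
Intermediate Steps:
u(O, Q) = -Q*(1 + Q)/2 (u(O, Q) = -Q*(Q + 1)/2 = -Q*(1 + Q)/2)
K(-13, u(-5, -1))² = (-½*(-1)*(1 - 1)*(-13))² = (-½*(-1)*0*(-13))² = (0*(-13))² = 0² = 0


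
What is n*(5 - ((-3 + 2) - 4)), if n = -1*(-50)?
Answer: 500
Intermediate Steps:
n = 50
n*(5 - ((-3 + 2) - 4)) = 50*(5 - ((-3 + 2) - 4)) = 50*(5 - (-1 - 4)) = 50*(5 - 1*(-5)) = 50*(5 + 5) = 50*10 = 500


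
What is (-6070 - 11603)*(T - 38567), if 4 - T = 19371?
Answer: 1023867582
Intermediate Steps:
T = -19367 (T = 4 - 1*19371 = 4 - 19371 = -19367)
(-6070 - 11603)*(T - 38567) = (-6070 - 11603)*(-19367 - 38567) = -17673*(-57934) = 1023867582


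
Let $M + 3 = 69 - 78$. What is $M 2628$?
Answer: $-31536$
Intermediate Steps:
$M = -12$ ($M = -3 + \left(69 - 78\right) = -3 - 9 = -12$)
$M 2628 = \left(-12\right) 2628 = -31536$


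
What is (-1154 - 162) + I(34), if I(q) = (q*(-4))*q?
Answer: -5940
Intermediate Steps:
I(q) = -4*q² (I(q) = (-4*q)*q = -4*q²)
(-1154 - 162) + I(34) = (-1154 - 162) - 4*34² = -1316 - 4*1156 = -1316 - 4624 = -5940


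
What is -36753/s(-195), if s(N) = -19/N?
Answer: -7166835/19 ≈ -3.7720e+5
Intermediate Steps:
-36753/s(-195) = -36753/((-19/(-195))) = -36753/((-19*(-1/195))) = -36753/19/195 = -36753*195/19 = -7166835/19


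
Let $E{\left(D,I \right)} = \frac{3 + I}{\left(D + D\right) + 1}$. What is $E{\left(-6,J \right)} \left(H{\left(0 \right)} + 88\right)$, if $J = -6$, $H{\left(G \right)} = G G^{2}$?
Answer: $24$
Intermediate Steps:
$H{\left(G \right)} = G^{3}$
$E{\left(D,I \right)} = \frac{3 + I}{1 + 2 D}$ ($E{\left(D,I \right)} = \frac{3 + I}{2 D + 1} = \frac{3 + I}{1 + 2 D}$)
$E{\left(-6,J \right)} \left(H{\left(0 \right)} + 88\right) = \frac{3 - 6}{1 + 2 \left(-6\right)} \left(0^{3} + 88\right) = \frac{1}{1 - 12} \left(-3\right) \left(0 + 88\right) = \frac{1}{-11} \left(-3\right) 88 = \left(- \frac{1}{11}\right) \left(-3\right) 88 = \frac{3}{11} \cdot 88 = 24$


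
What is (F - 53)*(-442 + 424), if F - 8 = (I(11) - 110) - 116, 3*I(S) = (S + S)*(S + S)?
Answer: 1974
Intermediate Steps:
I(S) = 4*S²/3 (I(S) = ((S + S)*(S + S))/3 = ((2*S)*(2*S))/3 = (4*S²)/3 = 4*S²/3)
F = -170/3 (F = 8 + (((4/3)*11² - 110) - 116) = 8 + (((4/3)*121 - 110) - 116) = 8 + ((484/3 - 110) - 116) = 8 + (154/3 - 116) = 8 - 194/3 = -170/3 ≈ -56.667)
(F - 53)*(-442 + 424) = (-170/3 - 53)*(-442 + 424) = -329/3*(-18) = 1974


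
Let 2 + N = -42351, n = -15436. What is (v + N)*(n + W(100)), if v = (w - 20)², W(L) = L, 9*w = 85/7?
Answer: 94696069376/147 ≈ 6.4419e+8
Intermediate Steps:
w = 85/63 (w = (85/7)/9 = (85*(⅐))/9 = (⅑)*(85/7) = 85/63 ≈ 1.3492)
N = -42353 (N = -2 - 42351 = -42353)
v = 1380625/3969 (v = (85/63 - 20)² = (-1175/63)² = 1380625/3969 ≈ 347.85)
(v + N)*(n + W(100)) = (1380625/3969 - 42353)*(-15436 + 100) = -166718432/3969*(-15336) = 94696069376/147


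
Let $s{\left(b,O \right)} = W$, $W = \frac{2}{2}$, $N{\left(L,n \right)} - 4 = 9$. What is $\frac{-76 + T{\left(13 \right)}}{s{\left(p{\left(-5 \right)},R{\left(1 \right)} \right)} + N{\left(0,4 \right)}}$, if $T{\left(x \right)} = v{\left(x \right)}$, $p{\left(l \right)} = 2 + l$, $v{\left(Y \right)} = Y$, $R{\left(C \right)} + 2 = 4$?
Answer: $- \frac{9}{2} \approx -4.5$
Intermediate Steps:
$R{\left(C \right)} = 2$ ($R{\left(C \right)} = -2 + 4 = 2$)
$T{\left(x \right)} = x$
$N{\left(L,n \right)} = 13$ ($N{\left(L,n \right)} = 4 + 9 = 13$)
$W = 1$ ($W = 2 \cdot \frac{1}{2} = 1$)
$s{\left(b,O \right)} = 1$
$\frac{-76 + T{\left(13 \right)}}{s{\left(p{\left(-5 \right)},R{\left(1 \right)} \right)} + N{\left(0,4 \right)}} = \frac{-76 + 13}{1 + 13} = - \frac{63}{14} = \left(-63\right) \frac{1}{14} = - \frac{9}{2}$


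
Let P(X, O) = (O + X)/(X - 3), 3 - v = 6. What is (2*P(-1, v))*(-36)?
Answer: -72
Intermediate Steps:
v = -3 (v = 3 - 1*6 = 3 - 6 = -3)
P(X, O) = (O + X)/(-3 + X)
(2*P(-1, v))*(-36) = (2*((-3 - 1)/(-3 - 1)))*(-36) = (2*(-4/(-4)))*(-36) = (2*(-1/4*(-4)))*(-36) = (2*1)*(-36) = 2*(-36) = -72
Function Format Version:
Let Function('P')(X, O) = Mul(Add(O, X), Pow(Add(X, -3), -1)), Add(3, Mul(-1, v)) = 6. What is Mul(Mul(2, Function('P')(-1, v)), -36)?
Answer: -72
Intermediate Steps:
v = -3 (v = Add(3, Mul(-1, 6)) = Add(3, -6) = -3)
Function('P')(X, O) = Mul(Pow(Add(-3, X), -1), Add(O, X)) (Function('P')(X, O) = Mul(Add(O, X), Pow(Add(-3, X), -1)) = Mul(Pow(Add(-3, X), -1), Add(O, X)))
Mul(Mul(2, Function('P')(-1, v)), -36) = Mul(Mul(2, Mul(Pow(Add(-3, -1), -1), Add(-3, -1))), -36) = Mul(Mul(2, Mul(Pow(-4, -1), -4)), -36) = Mul(Mul(2, Mul(Rational(-1, 4), -4)), -36) = Mul(Mul(2, 1), -36) = Mul(2, -36) = -72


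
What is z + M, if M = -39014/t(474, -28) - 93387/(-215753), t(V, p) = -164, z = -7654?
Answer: -131196272379/17691746 ≈ -7415.7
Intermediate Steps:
M = 4216351505/17691746 (M = -39014/(-164) - 93387/(-215753) = -39014*(-1/164) - 93387*(-1/215753) = 19507/82 + 93387/215753 = 4216351505/17691746 ≈ 238.32)
z + M = -7654 + 4216351505/17691746 = -131196272379/17691746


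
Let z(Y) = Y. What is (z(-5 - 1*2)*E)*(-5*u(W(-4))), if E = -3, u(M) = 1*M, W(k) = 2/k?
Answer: 105/2 ≈ 52.500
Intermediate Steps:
u(M) = M
(z(-5 - 1*2)*E)*(-5*u(W(-4))) = ((-5 - 1*2)*(-3))*(-10/(-4)) = ((-5 - 2)*(-3))*(-10*(-1)/4) = (-7*(-3))*(-5*(-1/2)) = 21*(5/2) = 105/2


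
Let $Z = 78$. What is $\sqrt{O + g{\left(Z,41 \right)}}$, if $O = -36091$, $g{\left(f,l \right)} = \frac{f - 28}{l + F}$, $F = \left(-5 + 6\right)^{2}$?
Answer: $\frac{i \sqrt{15915606}}{21} \approx 189.97 i$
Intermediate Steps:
$F = 1$ ($F = 1^{2} = 1$)
$g{\left(f,l \right)} = \frac{-28 + f}{1 + l}$ ($g{\left(f,l \right)} = \frac{f - 28}{l + 1} = \frac{-28 + f}{1 + l}$)
$\sqrt{O + g{\left(Z,41 \right)}} = \sqrt{-36091 + \frac{-28 + 78}{1 + 41}} = \sqrt{-36091 + \frac{1}{42} \cdot 50} = \sqrt{-36091 + \frac{25}{21}} = \sqrt{- \frac{757886}{21}} = \frac{i \sqrt{15915606}}{21}$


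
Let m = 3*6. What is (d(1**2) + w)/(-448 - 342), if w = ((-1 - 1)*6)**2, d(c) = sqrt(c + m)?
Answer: -72/395 - sqrt(19)/790 ≈ -0.18780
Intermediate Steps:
m = 18
d(c) = sqrt(18 + c) (d(c) = sqrt(c + 18) = sqrt(18 + c))
w = 144 (w = (-2*6)**2 = (-12)**2 = 144)
(d(1**2) + w)/(-448 - 342) = (sqrt(18 + 1**2) + 144)/(-448 - 342) = (sqrt(18 + 1) + 144)/(-790) = (sqrt(19) + 144)*(-1/790) = (144 + sqrt(19))*(-1/790) = -72/395 - sqrt(19)/790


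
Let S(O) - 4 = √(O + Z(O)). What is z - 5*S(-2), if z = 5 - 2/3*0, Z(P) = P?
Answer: -15 - 10*I ≈ -15.0 - 10.0*I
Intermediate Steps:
S(O) = 4 + √2*√O (S(O) = 4 + √(O + O) = 4 + √(2*O) = 4 + √2*√O)
z = 5 (z = 5 - 2*⅓*0 = 5 - ⅔*0 = 5 + 0 = 5)
z - 5*S(-2) = 5 - 5*(4 + √2*√(-2)) = 5 - 5*(4 + √2*(I*√2)) = 5 - 5*(4 + 2*I) = 5 + (-20 - 10*I) = -15 - 10*I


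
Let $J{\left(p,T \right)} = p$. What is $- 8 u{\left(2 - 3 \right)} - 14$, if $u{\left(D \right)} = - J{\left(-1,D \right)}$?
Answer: $-22$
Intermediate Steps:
$u{\left(D \right)} = 1$ ($u{\left(D \right)} = \left(-1\right) \left(-1\right) = 1$)
$- 8 u{\left(2 - 3 \right)} - 14 = \left(-8\right) 1 - 14 = -8 - 14 = -22$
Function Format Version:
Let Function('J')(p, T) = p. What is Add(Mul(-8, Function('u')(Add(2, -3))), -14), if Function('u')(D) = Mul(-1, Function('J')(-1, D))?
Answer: -22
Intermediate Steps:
Function('u')(D) = 1 (Function('u')(D) = Mul(-1, -1) = 1)
Add(Mul(-8, Function('u')(Add(2, -3))), -14) = Add(Mul(-8, 1), -14) = Add(-8, -14) = -22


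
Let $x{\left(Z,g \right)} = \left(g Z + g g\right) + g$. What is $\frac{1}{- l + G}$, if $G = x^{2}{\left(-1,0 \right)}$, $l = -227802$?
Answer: $\frac{1}{227802} \approx 4.3898 \cdot 10^{-6}$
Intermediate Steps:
$x{\left(Z,g \right)} = g + g^{2} + Z g$ ($x{\left(Z,g \right)} = \left(Z g + g^{2}\right) + g = \left(g^{2} + Z g\right) + g = g + g^{2} + Z g$)
$G = 0$ ($G = \left(0 \left(1 - 1 + 0\right)\right)^{2} = \left(0 \cdot 0\right)^{2} = 0^{2} = 0$)
$\frac{1}{- l + G} = \frac{1}{\left(-1\right) \left(-227802\right) + 0} = \frac{1}{227802 + 0} = \frac{1}{227802}$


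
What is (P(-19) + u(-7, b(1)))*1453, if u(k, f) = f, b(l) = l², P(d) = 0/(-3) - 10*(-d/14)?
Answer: -127864/7 ≈ -18266.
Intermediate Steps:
P(d) = 5*d/7 (P(d) = 0*(-⅓) - (-5)*d/7 = 0 + 5*d/7 = 5*d/7)
(P(-19) + u(-7, b(1)))*1453 = ((5/7)*(-19) + 1²)*1453 = (-95/7 + 1)*1453 = -88/7*1453 = -127864/7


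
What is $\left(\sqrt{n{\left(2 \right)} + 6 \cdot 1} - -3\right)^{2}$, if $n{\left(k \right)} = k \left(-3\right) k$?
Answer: $\left(3 + i \sqrt{6}\right)^{2} \approx 3.0 + 14.697 i$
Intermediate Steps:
$n{\left(k \right)} = - 3 k^{2}$ ($n{\left(k \right)} = - 3 k k = - 3 k^{2}$)
$\left(\sqrt{n{\left(2 \right)} + 6 \cdot 1} - -3\right)^{2} = \left(\sqrt{- 3 \cdot 2^{2} + 6 \cdot 1} - -3\right)^{2} = \left(\sqrt{\left(-3\right) 4 + 6} + 3\right)^{2} = \left(\sqrt{-12 + 6} + 3\right)^{2} = \left(\sqrt{-6} + 3\right)^{2} = \left(i \sqrt{6} + 3\right)^{2} = \left(3 + i \sqrt{6}\right)^{2}$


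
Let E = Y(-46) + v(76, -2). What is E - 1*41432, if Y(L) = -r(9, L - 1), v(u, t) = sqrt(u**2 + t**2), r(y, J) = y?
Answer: -41441 + 34*sqrt(5) ≈ -41365.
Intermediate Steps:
v(u, t) = sqrt(t**2 + u**2)
Y(L) = -9 (Y(L) = -1*9 = -9)
E = -9 + 34*sqrt(5) (E = -9 + sqrt((-2)**2 + 76**2) = -9 + sqrt(4 + 5776) = -9 + sqrt(5780) = -9 + 34*sqrt(5) ≈ 67.026)
E - 1*41432 = (-9 + 34*sqrt(5)) - 1*41432 = (-9 + 34*sqrt(5)) - 41432 = -41441 + 34*sqrt(5)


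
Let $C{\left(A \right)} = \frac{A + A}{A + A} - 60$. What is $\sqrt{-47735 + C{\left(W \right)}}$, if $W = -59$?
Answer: $i \sqrt{47794} \approx 218.62 i$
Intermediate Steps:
$C{\left(A \right)} = -59$ ($C{\left(A \right)} = \frac{2 A}{2 A} - 60 = 2 A \frac{1}{2 A} - 60 = 1 - 60 = -59$)
$\sqrt{-47735 + C{\left(W \right)}} = \sqrt{-47735 - 59} = \sqrt{-47794} = i \sqrt{47794}$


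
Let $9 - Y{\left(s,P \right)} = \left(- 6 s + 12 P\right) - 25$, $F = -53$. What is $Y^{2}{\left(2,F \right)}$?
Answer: $465124$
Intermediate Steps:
$Y{\left(s,P \right)} = 34 - 12 P + 6 s$ ($Y{\left(s,P \right)} = 9 - \left(\left(- 6 s + 12 P\right) - 25\right) = 9 - \left(-25 - 6 s + 12 P\right) = 9 + \left(25 - 12 P + 6 s\right) = 34 - 12 P + 6 s$)
$Y^{2}{\left(2,F \right)} = \left(34 - -636 + 6 \cdot 2\right)^{2} = \left(34 + 636 + 12\right)^{2} = 682^{2} = 465124$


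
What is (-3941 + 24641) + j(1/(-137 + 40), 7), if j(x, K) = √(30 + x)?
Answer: 20700 + √282173/97 ≈ 20705.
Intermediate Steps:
(-3941 + 24641) + j(1/(-137 + 40), 7) = (-3941 + 24641) + √(30 + 1/(-137 + 40)) = 20700 + √(30 + 1/(-97)) = 20700 + √(30 - 1/97) = 20700 + √(2909/97) = 20700 + √282173/97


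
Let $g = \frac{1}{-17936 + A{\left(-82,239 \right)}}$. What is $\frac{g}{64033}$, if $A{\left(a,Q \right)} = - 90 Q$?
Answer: $- \frac{1}{2525845718} \approx -3.9591 \cdot 10^{-10}$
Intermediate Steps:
$g = - \frac{1}{39446}$ ($g = \frac{1}{-17936 - 21510} = \frac{1}{-39446} = - \frac{1}{39446} \approx -2.5351 \cdot 10^{-5}$)
$\frac{g}{64033} = - \frac{1}{39446 \cdot 64033} = \left(- \frac{1}{39446}\right) \frac{1}{64033} = - \frac{1}{2525845718}$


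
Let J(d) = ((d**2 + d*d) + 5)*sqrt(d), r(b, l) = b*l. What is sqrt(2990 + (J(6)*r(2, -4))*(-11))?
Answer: sqrt(2990 + 6776*sqrt(6)) ≈ 139.96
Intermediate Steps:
J(d) = sqrt(d)*(5 + 2*d**2) (J(d) = ((d**2 + d**2) + 5)*sqrt(d) = (2*d**2 + 5)*sqrt(d) = (5 + 2*d**2)*sqrt(d) = sqrt(d)*(5 + 2*d**2))
sqrt(2990 + (J(6)*r(2, -4))*(-11)) = sqrt(2990 + ((sqrt(6)*(5 + 2*6**2))*(2*(-4)))*(-11)) = sqrt(2990 + ((sqrt(6)*(5 + 2*36))*(-8))*(-11)) = sqrt(2990 + ((sqrt(6)*(5 + 72))*(-8))*(-11)) = sqrt(2990 + ((sqrt(6)*77)*(-8))*(-11)) = sqrt(2990 + ((77*sqrt(6))*(-8))*(-11)) = sqrt(2990 - 616*sqrt(6)*(-11)) = sqrt(2990 + 6776*sqrt(6))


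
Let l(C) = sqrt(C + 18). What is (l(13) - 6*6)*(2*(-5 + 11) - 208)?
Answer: 7056 - 196*sqrt(31) ≈ 5964.7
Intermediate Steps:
l(C) = sqrt(18 + C)
(l(13) - 6*6)*(2*(-5 + 11) - 208) = (sqrt(18 + 13) - 6*6)*(2*(-5 + 11) - 208) = (sqrt(31) - 36)*(2*6 - 208) = (-36 + sqrt(31))*(12 - 208) = (-36 + sqrt(31))*(-196) = 7056 - 196*sqrt(31)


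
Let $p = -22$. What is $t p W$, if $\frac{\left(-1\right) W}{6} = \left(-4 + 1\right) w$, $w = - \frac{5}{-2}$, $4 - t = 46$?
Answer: $41580$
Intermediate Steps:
$t = -42$ ($t = 4 - 46 = -42$)
$w = \frac{5}{2}$ ($w = \left(-5\right) \left(- \frac{1}{2}\right) = \frac{5}{2} \approx 2.5$)
$W = 45$ ($W = - 6 \left(-4 + 1\right) \frac{5}{2} = - 6 \left(\left(-3\right) \frac{5}{2}\right) = \left(-6\right) \left(- \frac{15}{2}\right) = 45$)
$t p W = \left(-42\right) \left(-22\right) 45 = 924 \cdot 45 = 41580$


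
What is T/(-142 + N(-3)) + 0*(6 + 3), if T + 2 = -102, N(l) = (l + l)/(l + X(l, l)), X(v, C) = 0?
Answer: 26/35 ≈ 0.74286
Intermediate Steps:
N(l) = 2 (N(l) = (l + l)/(l + 0) = (2*l)/l = 2)
T = -104 (T = -2 - 102 = -104)
T/(-142 + N(-3)) + 0*(6 + 3) = -104/(-142 + 2) + 0*(6 + 3) = -104/(-140) + 0*9 = -104*(-1/140) + 0 = 26/35 + 0 = 26/35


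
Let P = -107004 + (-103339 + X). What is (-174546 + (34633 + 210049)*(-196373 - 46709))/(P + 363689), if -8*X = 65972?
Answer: -118955928940/290199 ≈ -4.0991e+5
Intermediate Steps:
X = -16493/2 (X = -⅛*65972 = -16493/2 ≈ -8246.5)
P = -437179/2 (P = -107004 + (-103339 - 16493/2) = -107004 - 223171/2 = -437179/2 ≈ -2.1859e+5)
(-174546 + (34633 + 210049)*(-196373 - 46709))/(P + 363689) = (-174546 + (34633 + 210049)*(-196373 - 46709))/(-437179/2 + 363689) = (-174546 + 244682*(-243082))/(290199/2) = (-174546 - 59477789924)*(2/290199) = -59477964470*2/290199 = -118955928940/290199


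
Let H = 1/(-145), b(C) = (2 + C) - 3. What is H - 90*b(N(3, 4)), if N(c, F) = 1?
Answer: -1/145 ≈ -0.0068966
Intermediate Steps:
b(C) = -1 + C
H = -1/145 ≈ -0.0068966
H - 90*b(N(3, 4)) = -1/145 - 90*(-1 + 1) = -1/145 - 90*0 = -1/145 + 0 = -1/145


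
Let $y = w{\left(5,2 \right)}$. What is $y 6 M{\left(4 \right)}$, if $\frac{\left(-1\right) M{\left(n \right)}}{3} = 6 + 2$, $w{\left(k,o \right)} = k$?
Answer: $-720$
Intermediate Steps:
$M{\left(n \right)} = -24$ ($M{\left(n \right)} = - 3 \left(6 + 2\right) = \left(-3\right) 8 = -24$)
$y = 5$
$y 6 M{\left(4 \right)} = 5 \cdot 6 \left(-24\right) = 30 \left(-24\right) = -720$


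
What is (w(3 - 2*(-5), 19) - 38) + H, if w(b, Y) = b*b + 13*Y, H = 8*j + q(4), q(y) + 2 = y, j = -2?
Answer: 364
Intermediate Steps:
q(y) = -2 + y
H = -14 (H = 8*(-2) + (-2 + 4) = -16 + 2 = -14)
w(b, Y) = b**2 + 13*Y
(w(3 - 2*(-5), 19) - 38) + H = (((3 - 2*(-5))**2 + 13*19) - 38) - 14 = (((3 + 10)**2 + 247) - 38) - 14 = ((13**2 + 247) - 38) - 14 = ((169 + 247) - 38) - 14 = (416 - 38) - 14 = 378 - 14 = 364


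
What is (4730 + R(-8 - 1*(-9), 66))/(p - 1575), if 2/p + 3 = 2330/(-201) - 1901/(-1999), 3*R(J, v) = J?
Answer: -38890194253/12949987572 ≈ -3.0031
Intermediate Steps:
R(J, v) = J/3
p = -401799/2740483 (p = 2/(-3 + (2330/(-201) - 1901/(-1999))) = 2/(-3 + (2330*(-1/201) - 1901*(-1/1999))) = 2/(-3 + (-2330/201 + 1901/1999)) = 2/(-3 - 4275569/401799) = 2/(-5480966/401799) = 2*(-401799/5480966) = -401799/2740483 ≈ -0.14662)
(4730 + R(-8 - 1*(-9), 66))/(p - 1575) = (4730 + (-8 - 1*(-9))/3)/(-401799/2740483 - 1575) = (4730 + (-8 + 9)/3)/(-4316662524/2740483) = (4730 + (⅓)*1)*(-2740483/4316662524) = (4730 + ⅓)*(-2740483/4316662524) = (14191/3)*(-2740483/4316662524) = -38890194253/12949987572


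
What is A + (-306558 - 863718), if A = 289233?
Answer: -881043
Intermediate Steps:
A + (-306558 - 863718) = 289233 + (-306558 - 863718) = 289233 - 1170276 = -881043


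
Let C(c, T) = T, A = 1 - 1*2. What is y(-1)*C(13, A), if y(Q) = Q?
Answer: 1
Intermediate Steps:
A = -1 (A = 1 - 2 = -1)
y(-1)*C(13, A) = -1*(-1) = 1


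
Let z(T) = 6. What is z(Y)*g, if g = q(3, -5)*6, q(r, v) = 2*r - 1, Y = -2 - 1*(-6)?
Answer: 180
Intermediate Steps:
Y = 4 (Y = -2 + 6 = 4)
q(r, v) = -1 + 2*r
g = 30 (g = (-1 + 2*3)*6 = (-1 + 6)*6 = 5*6 = 30)
z(Y)*g = 6*30 = 180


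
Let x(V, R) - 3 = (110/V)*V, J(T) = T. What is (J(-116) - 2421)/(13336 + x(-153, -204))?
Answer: -2537/13449 ≈ -0.18864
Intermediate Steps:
x(V, R) = 113 (x(V, R) = 3 + (110/V)*V = 3 + 110 = 113)
(J(-116) - 2421)/(13336 + x(-153, -204)) = (-116 - 2421)/(13336 + 113) = -2537/13449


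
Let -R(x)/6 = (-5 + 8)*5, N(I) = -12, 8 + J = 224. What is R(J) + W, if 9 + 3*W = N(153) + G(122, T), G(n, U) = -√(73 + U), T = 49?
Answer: -97 - √122/3 ≈ -100.68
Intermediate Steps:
J = 216 (J = -8 + 224 = 216)
R(x) = -90 (R(x) = -6*(-5 + 8)*5 = -18*5 = -6*15 = -90)
W = -7 - √122/3 (W = -3 + (-12 - √(73 + 49))/3 = -3 + (-12 - √122)/3 = -3 + (-4 - √122/3) = -7 - √122/3 ≈ -10.682)
R(J) + W = -90 + (-7 - √122/3) = -97 - √122/3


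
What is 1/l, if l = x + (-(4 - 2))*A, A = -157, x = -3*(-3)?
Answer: 1/323 ≈ 0.0030960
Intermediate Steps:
x = 9
l = 323 (l = 9 - (4 - 2)*(-157) = 9 - 1*2*(-157) = 9 - 2*(-157) = 9 + 314 = 323)
1/l = 1/323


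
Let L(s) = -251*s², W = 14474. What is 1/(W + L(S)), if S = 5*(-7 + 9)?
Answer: -1/10626 ≈ -9.4109e-5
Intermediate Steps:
S = 10 (S = 5*2 = 10)
1/(W + L(S)) = 1/(14474 - 251*10²) = 1/(14474 - 251*100) = 1/(14474 - 25100) = 1/(-10626) = -1/10626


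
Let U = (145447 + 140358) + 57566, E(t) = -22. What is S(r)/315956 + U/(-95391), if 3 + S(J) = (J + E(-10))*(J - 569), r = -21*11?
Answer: -29727758483/10046452932 ≈ -2.9590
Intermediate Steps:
r = -231
U = 343371 (U = 285805 + 57566 = 343371)
S(J) = -3 + (-569 + J)*(-22 + J) (S(J) = -3 + (J - 22)*(J - 569) = -3 + (-22 + J)*(-569 + J) = -3 + (-569 + J)*(-22 + J))
S(r)/315956 + U/(-95391) = (12515 + (-231)² - 591*(-231))/315956 + 343371/(-95391) = (12515 + 53361 + 136521)*(1/315956) + 343371*(-1/95391) = 202397*(1/315956) - 114457/31797 = 202397/315956 - 114457/31797 = -29727758483/10046452932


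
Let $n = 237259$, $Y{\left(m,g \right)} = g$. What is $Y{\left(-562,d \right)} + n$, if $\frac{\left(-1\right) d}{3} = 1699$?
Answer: $232162$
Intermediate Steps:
$d = -5097$ ($d = \left(-3\right) 1699 = -5097$)
$Y{\left(-562,d \right)} + n = -5097 + 237259 = 232162$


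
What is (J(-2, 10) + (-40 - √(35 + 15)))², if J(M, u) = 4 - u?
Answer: 2166 + 460*√2 ≈ 2816.5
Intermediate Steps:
(J(-2, 10) + (-40 - √(35 + 15)))² = ((4 - 1*10) + (-40 - √(35 + 15)))² = ((4 - 10) + (-40 - √50))² = (-6 + (-40 - 5*√2))² = (-46 - 5*√2)²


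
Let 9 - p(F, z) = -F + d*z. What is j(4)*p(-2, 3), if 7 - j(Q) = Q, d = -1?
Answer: 30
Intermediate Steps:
p(F, z) = 9 + F + z (p(F, z) = 9 - (-F - z) = 9 + (F + z) = 9 + F + z)
j(Q) = 7 - Q
j(4)*p(-2, 3) = (7 - 1*4)*(9 - 2 + 3) = (7 - 4)*10 = 3*10 = 30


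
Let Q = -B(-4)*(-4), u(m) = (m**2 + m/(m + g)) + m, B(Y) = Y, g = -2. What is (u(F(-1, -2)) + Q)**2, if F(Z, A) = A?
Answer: 729/4 ≈ 182.25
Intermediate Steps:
u(m) = m + m**2 + m/(-2 + m) (u(m) = (m**2 + m/(m - 2)) + m = (m**2 + m/(-2 + m)) + m = m + m**2 + m/(-2 + m))
Q = -16 (Q = -1*(-4)*(-4) = 4*(-4) = -16)
(u(F(-1, -2)) + Q)**2 = (-2*(-1 + (-2)**2 - 1*(-2))/(-2 - 2) - 16)**2 = (-2*(-1 + 4 + 2)/(-4) - 16)**2 = (-2*(-1/4)*5 - 16)**2 = (5/2 - 16)**2 = (-27/2)**2 = 729/4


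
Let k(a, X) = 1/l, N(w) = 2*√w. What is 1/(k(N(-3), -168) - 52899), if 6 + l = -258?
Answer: -264/13965337 ≈ -1.8904e-5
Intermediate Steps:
l = -264 (l = -6 - 258 = -264)
k(a, X) = -1/264 (k(a, X) = 1/(-264) = -1/264)
1/(k(N(-3), -168) - 52899) = 1/(-1/264 - 52899) = 1/(-13965337/264) = -264/13965337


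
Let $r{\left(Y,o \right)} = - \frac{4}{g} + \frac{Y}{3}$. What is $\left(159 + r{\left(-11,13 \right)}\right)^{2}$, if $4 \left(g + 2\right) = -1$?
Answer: $\frac{1999396}{81} \approx 24684.0$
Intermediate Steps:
$g = - \frac{9}{4}$ ($g = -2 + \frac{1}{4} \left(-1\right) = -2 - \frac{1}{4} = - \frac{9}{4} \approx -2.25$)
$r{\left(Y,o \right)} = \frac{16}{9} + \frac{Y}{3}$ ($r{\left(Y,o \right)} = - \frac{4}{- \frac{9}{4}} + \frac{Y}{3} = \left(-4\right) \left(- \frac{4}{9}\right) + Y \frac{1}{3} = \frac{16}{9} + \frac{Y}{3}$)
$\left(159 + r{\left(-11,13 \right)}\right)^{2} = \left(159 + \left(\frac{16}{9} + \frac{1}{3} \left(-11\right)\right)\right)^{2} = \left(159 + \left(\frac{16}{9} - \frac{11}{3}\right)\right)^{2} = \left(159 - \frac{17}{9}\right)^{2} = \left(\frac{1414}{9}\right)^{2} = \frac{1999396}{81}$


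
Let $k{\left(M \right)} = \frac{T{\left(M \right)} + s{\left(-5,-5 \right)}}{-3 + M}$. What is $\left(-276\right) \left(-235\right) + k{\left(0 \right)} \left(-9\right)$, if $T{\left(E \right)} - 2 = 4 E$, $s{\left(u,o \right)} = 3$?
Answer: $64875$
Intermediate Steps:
$T{\left(E \right)} = 2 + 4 E$
$k{\left(M \right)} = \frac{5 + 4 M}{-3 + M}$ ($k{\left(M \right)} = \frac{\left(2 + 4 M\right) + 3}{-3 + M} = \frac{5 + 4 M}{-3 + M}$)
$\left(-276\right) \left(-235\right) + k{\left(0 \right)} \left(-9\right) = \left(-276\right) \left(-235\right) + \frac{5 + 4 \cdot 0}{-3 + 0} \left(-9\right) = 64860 + \frac{5 + 0}{-3} \left(-9\right) = 64860 + \left(- \frac{1}{3}\right) 5 \left(-9\right) = 64860 - -15 = 64860 + 15 = 64875$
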